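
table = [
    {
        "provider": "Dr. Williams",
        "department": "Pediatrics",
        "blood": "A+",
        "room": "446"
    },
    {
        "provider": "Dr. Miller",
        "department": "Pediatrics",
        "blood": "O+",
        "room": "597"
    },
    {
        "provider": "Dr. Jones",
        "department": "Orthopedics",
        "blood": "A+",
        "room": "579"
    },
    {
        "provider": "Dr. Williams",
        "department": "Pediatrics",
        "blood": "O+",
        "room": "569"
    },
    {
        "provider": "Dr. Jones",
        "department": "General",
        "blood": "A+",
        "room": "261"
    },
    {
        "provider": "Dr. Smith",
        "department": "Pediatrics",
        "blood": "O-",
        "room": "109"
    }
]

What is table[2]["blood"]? "A+"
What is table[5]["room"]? "109"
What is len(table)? 6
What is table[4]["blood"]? "A+"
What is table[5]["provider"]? "Dr. Smith"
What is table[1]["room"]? "597"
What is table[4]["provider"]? "Dr. Jones"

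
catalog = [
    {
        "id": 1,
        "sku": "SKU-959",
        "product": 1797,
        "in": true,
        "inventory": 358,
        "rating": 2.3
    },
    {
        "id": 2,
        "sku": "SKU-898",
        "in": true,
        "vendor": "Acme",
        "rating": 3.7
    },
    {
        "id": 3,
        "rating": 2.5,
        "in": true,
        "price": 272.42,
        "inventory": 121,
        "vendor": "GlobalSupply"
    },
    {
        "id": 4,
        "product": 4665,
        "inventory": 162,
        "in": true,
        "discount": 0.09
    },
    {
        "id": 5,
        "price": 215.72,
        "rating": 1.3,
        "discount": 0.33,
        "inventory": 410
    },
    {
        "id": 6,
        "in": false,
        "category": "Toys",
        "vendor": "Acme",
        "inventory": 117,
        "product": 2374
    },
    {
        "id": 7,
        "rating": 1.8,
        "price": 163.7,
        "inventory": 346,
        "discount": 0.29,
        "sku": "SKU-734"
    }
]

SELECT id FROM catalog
[1, 2, 3, 4, 5, 6, 7]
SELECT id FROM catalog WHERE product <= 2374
[1, 6]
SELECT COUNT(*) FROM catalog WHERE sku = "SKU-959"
1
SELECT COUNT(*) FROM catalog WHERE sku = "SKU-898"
1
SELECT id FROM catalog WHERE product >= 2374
[4, 6]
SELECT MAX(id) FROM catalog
7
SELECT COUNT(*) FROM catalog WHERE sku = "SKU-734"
1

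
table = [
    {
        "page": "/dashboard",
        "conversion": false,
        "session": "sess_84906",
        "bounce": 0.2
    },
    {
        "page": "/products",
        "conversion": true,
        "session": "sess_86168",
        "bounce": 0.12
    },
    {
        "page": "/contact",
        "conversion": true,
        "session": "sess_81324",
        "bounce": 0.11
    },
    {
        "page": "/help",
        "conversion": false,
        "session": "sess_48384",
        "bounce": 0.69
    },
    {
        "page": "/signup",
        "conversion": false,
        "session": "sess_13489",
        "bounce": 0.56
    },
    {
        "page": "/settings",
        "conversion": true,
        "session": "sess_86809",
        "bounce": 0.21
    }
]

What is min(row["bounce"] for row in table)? 0.11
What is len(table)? 6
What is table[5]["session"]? "sess_86809"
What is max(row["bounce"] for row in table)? 0.69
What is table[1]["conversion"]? True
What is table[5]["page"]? "/settings"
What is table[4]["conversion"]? False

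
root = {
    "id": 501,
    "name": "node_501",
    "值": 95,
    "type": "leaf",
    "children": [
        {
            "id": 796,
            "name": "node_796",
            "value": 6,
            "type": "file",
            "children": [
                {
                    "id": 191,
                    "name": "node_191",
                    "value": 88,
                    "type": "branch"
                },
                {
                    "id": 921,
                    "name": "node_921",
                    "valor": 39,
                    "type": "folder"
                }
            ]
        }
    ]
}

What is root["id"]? 501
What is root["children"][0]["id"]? 796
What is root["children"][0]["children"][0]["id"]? 191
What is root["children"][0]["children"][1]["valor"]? 39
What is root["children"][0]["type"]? "file"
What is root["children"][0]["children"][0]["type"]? "branch"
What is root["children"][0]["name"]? "node_796"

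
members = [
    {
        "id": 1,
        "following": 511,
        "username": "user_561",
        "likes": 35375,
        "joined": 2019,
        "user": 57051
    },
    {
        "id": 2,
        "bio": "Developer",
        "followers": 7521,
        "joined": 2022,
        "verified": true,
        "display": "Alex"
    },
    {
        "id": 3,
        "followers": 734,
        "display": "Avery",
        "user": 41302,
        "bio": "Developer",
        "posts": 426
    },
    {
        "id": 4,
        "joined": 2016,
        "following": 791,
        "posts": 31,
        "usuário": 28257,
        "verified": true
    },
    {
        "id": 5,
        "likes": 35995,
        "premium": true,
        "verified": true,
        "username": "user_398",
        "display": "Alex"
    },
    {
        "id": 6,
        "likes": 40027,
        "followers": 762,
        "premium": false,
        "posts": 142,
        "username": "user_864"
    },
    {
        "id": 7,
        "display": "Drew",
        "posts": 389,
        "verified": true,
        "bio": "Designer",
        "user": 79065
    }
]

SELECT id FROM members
[1, 2, 3, 4, 5, 6, 7]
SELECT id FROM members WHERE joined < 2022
[1, 4]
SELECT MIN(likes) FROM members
35375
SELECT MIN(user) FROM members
41302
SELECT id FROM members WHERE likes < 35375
[]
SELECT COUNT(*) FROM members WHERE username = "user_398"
1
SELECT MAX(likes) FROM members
40027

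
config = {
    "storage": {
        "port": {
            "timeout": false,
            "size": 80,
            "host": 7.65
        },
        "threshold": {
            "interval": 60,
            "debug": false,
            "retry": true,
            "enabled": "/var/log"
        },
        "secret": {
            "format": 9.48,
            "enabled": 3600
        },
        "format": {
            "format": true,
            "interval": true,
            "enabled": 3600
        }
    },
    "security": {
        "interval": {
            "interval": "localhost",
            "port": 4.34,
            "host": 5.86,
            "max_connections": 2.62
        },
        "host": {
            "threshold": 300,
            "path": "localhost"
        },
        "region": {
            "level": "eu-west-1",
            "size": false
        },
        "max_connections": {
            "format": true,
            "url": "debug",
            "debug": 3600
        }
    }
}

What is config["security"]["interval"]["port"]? 4.34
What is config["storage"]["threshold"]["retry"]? True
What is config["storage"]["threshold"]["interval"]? 60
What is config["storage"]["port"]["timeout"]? False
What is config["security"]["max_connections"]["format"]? True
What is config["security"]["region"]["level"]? "eu-west-1"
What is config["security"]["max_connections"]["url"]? "debug"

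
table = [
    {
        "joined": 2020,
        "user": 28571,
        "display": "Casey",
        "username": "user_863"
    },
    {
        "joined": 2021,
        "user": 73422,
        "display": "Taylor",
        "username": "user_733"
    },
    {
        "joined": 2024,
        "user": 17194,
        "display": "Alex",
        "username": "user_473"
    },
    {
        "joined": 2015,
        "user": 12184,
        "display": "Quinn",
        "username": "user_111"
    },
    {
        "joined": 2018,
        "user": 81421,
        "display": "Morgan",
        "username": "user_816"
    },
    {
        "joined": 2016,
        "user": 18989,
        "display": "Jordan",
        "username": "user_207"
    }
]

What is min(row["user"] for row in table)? 12184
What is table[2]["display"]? "Alex"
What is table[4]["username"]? "user_816"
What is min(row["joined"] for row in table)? 2015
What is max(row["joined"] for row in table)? 2024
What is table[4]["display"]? "Morgan"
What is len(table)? 6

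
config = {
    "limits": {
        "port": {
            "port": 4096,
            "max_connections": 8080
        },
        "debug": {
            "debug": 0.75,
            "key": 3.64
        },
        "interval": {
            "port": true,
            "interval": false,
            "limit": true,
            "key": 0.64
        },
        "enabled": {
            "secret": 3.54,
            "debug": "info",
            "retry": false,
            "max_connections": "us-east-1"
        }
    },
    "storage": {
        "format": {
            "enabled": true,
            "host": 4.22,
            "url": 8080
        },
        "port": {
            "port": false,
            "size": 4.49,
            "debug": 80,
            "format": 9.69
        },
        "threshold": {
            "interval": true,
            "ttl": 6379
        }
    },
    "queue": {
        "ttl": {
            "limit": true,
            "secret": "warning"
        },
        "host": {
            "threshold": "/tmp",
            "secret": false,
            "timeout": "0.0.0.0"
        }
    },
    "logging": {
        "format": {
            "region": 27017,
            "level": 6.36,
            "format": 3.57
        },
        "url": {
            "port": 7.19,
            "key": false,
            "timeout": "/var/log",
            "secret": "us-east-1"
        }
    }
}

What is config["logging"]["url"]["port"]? 7.19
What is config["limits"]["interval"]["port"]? True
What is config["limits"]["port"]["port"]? 4096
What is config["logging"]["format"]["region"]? 27017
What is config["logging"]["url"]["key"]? False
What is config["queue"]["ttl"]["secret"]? "warning"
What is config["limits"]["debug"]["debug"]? 0.75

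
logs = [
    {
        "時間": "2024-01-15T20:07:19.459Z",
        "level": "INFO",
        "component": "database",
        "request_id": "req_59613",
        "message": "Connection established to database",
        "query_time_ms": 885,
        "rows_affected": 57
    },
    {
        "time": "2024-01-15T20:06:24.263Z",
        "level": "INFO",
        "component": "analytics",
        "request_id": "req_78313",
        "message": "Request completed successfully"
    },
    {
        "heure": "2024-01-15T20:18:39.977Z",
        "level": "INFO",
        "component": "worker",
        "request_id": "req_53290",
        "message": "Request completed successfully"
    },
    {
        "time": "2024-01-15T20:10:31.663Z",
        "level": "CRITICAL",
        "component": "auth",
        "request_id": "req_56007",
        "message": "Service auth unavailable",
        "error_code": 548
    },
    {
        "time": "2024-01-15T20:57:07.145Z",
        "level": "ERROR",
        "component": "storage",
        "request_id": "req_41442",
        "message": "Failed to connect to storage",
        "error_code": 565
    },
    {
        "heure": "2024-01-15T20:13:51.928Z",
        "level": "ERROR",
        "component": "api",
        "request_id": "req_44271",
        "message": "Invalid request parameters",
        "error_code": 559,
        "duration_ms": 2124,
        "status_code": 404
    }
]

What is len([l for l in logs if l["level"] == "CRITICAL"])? 1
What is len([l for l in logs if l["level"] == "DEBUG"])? 0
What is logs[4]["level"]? "ERROR"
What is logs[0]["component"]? "database"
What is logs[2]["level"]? "INFO"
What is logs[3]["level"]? "CRITICAL"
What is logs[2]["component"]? "worker"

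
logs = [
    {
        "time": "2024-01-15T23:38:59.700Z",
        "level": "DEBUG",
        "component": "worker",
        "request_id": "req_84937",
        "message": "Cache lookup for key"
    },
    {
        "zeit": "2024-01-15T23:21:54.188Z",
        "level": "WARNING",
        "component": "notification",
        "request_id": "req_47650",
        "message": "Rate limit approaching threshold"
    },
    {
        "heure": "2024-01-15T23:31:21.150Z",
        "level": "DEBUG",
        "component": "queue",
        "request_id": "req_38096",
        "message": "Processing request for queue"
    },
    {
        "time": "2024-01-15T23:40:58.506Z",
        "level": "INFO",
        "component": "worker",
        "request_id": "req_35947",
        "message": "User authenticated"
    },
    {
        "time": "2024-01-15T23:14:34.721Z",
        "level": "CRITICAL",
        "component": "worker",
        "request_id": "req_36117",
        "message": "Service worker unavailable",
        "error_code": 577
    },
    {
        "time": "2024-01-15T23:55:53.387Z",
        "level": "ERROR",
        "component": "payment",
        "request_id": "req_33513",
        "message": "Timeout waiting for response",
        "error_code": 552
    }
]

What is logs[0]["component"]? "worker"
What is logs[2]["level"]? "DEBUG"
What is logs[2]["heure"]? "2024-01-15T23:31:21.150Z"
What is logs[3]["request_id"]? "req_35947"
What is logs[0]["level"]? "DEBUG"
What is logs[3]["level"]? "INFO"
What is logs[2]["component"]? "queue"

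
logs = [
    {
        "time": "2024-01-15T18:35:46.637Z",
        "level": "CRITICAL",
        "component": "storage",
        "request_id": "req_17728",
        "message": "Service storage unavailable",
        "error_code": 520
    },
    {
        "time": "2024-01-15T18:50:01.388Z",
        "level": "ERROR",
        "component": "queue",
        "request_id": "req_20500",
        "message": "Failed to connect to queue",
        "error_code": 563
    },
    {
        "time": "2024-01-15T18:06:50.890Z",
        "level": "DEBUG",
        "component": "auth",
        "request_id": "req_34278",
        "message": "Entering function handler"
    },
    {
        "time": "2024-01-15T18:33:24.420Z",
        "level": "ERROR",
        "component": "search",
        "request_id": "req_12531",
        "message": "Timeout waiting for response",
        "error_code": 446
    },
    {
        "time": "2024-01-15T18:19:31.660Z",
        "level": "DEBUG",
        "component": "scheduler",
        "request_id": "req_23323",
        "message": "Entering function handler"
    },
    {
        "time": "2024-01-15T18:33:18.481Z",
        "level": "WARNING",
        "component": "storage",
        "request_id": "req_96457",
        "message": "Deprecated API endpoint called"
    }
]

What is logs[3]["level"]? "ERROR"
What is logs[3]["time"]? "2024-01-15T18:33:24.420Z"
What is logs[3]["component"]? "search"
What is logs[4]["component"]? "scheduler"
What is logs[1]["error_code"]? 563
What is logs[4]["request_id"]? "req_23323"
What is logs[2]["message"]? "Entering function handler"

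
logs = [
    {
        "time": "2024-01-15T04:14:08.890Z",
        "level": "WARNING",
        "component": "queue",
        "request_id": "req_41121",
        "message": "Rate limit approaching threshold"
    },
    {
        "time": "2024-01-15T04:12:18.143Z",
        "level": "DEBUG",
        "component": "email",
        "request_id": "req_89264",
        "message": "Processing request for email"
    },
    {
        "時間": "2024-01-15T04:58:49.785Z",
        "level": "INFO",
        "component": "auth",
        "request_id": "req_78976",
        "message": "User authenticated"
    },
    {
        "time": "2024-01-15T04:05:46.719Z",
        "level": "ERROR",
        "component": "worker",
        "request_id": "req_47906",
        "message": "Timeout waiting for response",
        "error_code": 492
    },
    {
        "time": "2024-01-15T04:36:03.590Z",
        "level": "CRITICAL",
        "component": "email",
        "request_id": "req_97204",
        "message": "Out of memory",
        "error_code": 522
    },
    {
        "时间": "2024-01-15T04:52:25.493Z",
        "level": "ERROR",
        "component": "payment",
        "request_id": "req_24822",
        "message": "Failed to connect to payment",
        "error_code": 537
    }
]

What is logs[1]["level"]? "DEBUG"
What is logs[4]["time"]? "2024-01-15T04:36:03.590Z"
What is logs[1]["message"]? "Processing request for email"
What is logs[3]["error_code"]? 492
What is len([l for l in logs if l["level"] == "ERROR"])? 2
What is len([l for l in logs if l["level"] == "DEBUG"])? 1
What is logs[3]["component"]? "worker"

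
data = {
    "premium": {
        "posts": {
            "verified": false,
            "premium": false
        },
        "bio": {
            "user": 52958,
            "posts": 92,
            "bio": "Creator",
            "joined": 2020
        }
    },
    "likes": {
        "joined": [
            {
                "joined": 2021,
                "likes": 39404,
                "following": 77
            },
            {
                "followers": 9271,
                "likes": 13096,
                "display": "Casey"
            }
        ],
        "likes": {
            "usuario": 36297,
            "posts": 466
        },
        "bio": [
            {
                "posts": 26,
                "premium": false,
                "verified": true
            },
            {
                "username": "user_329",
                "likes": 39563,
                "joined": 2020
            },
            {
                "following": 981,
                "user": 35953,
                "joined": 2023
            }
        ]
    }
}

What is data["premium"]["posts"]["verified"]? False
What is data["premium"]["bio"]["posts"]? 92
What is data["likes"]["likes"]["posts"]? 466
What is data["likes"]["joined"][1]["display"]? "Casey"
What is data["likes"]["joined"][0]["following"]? 77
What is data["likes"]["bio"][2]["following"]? 981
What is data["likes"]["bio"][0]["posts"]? 26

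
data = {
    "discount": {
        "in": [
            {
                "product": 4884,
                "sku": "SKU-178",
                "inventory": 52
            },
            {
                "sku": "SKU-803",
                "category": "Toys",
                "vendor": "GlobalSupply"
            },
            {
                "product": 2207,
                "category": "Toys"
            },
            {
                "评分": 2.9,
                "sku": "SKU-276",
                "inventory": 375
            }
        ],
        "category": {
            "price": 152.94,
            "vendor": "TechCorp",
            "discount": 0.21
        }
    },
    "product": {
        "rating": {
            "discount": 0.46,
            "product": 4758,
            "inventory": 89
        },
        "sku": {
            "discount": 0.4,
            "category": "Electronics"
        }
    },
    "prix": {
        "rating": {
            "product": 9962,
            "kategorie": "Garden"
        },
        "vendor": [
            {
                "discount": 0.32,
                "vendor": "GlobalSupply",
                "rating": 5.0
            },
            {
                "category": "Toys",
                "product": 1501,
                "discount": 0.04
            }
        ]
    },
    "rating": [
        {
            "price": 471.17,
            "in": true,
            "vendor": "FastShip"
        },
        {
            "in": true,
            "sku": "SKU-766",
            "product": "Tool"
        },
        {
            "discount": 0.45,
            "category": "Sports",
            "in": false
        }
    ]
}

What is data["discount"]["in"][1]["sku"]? "SKU-803"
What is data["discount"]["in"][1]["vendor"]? "GlobalSupply"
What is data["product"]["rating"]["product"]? 4758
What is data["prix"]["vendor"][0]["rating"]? 5.0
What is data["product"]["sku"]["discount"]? 0.4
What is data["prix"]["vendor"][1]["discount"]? 0.04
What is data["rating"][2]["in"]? False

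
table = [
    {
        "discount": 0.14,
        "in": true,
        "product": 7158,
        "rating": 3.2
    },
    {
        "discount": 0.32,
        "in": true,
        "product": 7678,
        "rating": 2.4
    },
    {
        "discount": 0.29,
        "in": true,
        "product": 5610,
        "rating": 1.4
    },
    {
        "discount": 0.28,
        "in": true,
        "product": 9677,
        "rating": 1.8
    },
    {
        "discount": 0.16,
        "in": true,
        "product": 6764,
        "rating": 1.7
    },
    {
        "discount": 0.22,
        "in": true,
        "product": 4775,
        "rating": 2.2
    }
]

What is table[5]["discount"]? 0.22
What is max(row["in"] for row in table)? True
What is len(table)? 6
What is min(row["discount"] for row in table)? 0.14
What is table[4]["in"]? True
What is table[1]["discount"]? 0.32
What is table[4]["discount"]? 0.16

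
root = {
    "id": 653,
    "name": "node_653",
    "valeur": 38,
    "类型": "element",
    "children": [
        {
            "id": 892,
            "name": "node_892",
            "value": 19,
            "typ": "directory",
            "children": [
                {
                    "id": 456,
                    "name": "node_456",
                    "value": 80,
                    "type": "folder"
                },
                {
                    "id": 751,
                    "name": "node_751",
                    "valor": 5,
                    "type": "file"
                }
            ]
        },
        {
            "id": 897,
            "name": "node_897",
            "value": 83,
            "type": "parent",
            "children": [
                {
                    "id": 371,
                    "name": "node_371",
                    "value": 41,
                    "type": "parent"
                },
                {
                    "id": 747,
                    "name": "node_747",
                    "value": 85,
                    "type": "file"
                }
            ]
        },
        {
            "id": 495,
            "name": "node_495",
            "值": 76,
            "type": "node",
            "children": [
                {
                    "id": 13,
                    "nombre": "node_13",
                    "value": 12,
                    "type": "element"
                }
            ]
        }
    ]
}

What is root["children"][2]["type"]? "node"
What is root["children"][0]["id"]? 892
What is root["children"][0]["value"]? 19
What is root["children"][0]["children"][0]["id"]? 456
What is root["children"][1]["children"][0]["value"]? 41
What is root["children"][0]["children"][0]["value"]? 80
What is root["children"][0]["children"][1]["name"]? "node_751"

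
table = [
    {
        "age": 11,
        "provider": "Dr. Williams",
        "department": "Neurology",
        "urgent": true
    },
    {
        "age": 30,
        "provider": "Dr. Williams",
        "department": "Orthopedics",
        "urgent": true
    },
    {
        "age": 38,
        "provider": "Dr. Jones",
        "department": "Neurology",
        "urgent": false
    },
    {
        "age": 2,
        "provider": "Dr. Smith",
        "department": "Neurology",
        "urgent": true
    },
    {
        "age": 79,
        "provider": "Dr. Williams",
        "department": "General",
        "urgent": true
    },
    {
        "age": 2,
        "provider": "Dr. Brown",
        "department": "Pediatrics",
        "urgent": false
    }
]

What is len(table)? 6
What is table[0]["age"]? 11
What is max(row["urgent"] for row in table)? True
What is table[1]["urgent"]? True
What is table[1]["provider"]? "Dr. Williams"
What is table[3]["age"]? 2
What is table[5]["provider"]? "Dr. Brown"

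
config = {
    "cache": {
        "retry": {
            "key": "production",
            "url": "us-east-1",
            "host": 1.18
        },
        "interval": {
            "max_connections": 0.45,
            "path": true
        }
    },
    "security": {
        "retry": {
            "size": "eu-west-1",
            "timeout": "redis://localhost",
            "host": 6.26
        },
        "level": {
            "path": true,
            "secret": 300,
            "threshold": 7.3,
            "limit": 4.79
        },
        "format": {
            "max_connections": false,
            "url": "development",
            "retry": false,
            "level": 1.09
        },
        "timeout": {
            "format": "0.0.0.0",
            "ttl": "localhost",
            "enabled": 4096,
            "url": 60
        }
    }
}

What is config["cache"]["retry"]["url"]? "us-east-1"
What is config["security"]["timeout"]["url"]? 60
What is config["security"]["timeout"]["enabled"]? 4096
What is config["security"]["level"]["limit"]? 4.79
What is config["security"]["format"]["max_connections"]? False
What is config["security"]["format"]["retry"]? False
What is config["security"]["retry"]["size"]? "eu-west-1"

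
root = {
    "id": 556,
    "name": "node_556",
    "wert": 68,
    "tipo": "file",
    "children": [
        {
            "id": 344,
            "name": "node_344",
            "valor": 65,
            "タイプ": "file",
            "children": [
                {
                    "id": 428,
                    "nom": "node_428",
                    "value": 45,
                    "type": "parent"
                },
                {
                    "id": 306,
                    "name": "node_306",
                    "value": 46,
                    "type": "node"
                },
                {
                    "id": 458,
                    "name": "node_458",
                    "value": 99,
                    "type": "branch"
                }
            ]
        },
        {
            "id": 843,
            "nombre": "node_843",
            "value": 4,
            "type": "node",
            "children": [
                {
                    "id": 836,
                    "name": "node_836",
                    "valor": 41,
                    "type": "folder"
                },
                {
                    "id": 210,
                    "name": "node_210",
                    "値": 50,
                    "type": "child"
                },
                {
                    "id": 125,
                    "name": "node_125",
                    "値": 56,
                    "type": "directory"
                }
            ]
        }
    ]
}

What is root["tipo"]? "file"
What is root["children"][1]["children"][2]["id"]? 125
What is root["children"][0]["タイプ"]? "file"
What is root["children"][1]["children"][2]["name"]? "node_125"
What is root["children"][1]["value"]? 4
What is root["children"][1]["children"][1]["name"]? "node_210"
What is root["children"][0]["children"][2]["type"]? "branch"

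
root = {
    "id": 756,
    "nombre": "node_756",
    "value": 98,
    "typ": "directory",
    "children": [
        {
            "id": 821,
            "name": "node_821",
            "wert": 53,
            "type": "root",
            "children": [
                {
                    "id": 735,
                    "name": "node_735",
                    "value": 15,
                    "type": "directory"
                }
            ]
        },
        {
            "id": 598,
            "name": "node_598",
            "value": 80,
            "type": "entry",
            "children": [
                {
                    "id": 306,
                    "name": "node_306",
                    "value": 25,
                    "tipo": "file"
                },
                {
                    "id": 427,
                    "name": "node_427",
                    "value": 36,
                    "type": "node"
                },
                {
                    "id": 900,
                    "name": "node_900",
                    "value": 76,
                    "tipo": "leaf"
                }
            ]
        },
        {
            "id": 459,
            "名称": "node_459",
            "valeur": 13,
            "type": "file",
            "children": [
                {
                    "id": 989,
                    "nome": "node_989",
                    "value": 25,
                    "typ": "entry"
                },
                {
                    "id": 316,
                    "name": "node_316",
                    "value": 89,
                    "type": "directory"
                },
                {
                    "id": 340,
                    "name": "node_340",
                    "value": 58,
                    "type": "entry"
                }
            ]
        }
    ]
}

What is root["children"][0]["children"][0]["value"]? 15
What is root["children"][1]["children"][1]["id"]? 427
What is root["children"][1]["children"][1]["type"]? "node"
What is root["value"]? 98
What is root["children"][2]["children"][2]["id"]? 340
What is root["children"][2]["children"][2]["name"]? "node_340"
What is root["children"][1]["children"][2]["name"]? "node_900"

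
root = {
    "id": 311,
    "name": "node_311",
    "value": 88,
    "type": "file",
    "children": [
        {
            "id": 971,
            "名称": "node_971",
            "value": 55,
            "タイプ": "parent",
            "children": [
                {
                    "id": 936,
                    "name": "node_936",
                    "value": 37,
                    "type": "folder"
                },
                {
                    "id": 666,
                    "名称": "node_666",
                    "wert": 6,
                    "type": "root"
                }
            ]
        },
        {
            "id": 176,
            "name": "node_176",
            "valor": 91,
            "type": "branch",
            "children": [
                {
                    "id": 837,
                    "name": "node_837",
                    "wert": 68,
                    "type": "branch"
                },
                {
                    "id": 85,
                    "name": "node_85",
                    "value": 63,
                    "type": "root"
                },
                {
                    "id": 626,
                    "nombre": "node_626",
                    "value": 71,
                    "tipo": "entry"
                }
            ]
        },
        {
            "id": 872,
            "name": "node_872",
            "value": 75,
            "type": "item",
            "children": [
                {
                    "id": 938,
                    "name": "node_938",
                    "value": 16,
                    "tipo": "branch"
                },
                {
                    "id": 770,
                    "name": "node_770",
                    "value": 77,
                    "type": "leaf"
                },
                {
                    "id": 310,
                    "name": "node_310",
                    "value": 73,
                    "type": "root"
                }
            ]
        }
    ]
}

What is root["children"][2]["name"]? "node_872"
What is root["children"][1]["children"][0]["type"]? "branch"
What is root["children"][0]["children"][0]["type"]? "folder"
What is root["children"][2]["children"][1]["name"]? "node_770"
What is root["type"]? "file"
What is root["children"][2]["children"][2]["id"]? 310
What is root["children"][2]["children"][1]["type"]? "leaf"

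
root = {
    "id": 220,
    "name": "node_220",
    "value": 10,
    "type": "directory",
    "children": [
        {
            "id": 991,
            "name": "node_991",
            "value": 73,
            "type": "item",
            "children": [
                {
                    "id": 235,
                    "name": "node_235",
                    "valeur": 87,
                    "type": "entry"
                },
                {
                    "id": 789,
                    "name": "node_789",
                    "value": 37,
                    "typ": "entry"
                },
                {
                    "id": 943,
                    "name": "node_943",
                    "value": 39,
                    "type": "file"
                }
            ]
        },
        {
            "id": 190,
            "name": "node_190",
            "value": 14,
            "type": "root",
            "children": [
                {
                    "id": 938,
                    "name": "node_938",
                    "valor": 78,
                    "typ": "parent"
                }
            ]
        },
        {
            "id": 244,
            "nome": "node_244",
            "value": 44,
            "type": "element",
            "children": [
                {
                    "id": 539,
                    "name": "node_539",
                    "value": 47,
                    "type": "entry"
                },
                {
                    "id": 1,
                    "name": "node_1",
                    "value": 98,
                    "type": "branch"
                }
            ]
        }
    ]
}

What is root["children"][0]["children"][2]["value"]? 39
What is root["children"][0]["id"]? 991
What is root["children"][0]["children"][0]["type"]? "entry"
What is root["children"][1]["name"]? "node_190"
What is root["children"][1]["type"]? "root"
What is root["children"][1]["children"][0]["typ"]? "parent"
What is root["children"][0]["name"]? "node_991"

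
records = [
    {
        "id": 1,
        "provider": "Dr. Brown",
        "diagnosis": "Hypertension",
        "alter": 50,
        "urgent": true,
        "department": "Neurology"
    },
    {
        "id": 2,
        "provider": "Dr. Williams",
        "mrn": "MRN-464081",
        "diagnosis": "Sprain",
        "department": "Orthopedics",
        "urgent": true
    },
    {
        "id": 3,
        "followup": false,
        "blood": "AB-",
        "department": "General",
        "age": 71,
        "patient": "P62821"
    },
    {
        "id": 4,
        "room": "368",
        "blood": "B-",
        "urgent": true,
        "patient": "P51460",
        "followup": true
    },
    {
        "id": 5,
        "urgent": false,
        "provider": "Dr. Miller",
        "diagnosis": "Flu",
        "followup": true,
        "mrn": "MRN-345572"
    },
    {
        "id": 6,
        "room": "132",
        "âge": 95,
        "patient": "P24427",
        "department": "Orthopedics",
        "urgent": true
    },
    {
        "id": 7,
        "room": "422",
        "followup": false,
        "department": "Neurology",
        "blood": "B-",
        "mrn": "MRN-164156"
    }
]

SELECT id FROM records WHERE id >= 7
[7]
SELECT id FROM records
[1, 2, 3, 4, 5, 6, 7]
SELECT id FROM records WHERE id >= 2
[2, 3, 4, 5, 6, 7]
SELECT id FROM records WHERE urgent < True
[5]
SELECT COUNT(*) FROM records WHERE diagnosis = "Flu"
1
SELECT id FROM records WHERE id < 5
[1, 2, 3, 4]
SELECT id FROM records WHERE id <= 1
[1]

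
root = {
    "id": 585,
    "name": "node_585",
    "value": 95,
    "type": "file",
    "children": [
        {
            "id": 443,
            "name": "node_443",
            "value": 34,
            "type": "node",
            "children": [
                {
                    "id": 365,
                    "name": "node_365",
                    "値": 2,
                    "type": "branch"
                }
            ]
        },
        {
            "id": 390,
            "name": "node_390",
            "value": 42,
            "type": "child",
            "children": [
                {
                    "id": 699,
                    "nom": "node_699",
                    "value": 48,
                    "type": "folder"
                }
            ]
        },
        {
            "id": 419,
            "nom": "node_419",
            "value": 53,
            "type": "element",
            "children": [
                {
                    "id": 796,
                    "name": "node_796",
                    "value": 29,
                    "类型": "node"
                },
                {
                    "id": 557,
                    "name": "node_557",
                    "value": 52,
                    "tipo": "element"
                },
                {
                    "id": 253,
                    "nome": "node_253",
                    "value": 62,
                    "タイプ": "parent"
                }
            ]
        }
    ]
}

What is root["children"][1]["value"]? 42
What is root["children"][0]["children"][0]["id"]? 365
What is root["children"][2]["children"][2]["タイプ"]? "parent"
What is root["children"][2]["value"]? 53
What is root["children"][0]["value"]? 34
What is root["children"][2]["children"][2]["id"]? 253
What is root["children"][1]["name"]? "node_390"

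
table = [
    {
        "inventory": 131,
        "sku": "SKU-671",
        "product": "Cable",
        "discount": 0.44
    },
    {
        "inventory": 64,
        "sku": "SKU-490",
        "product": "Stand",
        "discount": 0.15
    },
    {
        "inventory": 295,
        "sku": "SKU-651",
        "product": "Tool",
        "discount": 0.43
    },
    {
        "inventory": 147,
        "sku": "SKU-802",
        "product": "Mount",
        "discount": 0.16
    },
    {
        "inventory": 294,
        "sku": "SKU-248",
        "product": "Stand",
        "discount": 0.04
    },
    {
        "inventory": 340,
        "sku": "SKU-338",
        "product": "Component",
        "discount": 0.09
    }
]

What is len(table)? 6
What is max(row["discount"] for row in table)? 0.44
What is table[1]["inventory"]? 64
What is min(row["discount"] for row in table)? 0.04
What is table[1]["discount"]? 0.15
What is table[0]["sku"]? "SKU-671"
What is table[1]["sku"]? "SKU-490"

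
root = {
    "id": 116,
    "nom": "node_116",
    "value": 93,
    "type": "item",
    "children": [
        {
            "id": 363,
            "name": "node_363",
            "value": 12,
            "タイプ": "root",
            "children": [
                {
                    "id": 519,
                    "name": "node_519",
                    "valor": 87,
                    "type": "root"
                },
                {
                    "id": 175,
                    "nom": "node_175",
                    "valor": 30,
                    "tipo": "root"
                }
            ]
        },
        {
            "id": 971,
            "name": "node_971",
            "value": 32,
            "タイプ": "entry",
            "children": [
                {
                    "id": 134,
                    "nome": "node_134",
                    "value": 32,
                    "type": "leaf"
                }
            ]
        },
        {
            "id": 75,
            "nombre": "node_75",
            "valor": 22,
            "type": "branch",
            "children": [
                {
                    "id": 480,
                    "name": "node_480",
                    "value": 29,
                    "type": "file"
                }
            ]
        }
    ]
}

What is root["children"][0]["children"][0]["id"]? 519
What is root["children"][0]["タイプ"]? "root"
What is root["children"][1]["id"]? 971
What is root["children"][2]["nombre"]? "node_75"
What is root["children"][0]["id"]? 363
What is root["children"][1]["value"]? 32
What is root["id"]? 116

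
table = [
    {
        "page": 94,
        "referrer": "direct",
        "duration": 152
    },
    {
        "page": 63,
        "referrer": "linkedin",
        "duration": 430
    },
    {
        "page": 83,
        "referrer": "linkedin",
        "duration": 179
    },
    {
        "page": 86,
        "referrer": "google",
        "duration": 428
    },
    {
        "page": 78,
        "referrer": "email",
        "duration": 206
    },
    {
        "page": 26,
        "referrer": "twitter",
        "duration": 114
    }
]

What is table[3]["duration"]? 428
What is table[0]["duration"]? 152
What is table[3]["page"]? 86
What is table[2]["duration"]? 179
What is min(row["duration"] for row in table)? 114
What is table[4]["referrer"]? "email"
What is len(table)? 6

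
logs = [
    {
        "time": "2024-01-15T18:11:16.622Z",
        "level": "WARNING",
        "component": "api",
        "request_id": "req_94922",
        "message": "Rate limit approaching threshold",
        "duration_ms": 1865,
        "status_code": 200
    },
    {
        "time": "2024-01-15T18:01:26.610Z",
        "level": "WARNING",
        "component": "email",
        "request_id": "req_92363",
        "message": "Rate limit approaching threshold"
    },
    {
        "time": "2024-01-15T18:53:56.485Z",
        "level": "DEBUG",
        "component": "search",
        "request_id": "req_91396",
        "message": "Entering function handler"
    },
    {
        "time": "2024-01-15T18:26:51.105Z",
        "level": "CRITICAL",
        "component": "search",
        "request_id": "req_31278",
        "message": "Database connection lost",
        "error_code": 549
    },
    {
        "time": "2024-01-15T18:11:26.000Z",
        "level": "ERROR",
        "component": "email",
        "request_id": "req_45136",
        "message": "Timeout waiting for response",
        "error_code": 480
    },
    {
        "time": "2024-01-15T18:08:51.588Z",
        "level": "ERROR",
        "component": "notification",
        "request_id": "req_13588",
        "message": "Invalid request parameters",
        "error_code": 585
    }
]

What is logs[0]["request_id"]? "req_94922"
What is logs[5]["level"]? "ERROR"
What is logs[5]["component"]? "notification"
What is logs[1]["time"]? "2024-01-15T18:01:26.610Z"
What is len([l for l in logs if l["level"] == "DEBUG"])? 1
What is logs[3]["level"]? "CRITICAL"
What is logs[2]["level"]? "DEBUG"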